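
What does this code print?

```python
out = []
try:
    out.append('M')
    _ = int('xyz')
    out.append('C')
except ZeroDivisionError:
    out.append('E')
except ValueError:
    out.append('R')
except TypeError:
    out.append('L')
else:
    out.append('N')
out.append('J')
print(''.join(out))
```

Execution trace: 'M' (try body) → 'R' (except ValueError) → 'J' (after the try/except). Output: MRJ

Answer: MRJ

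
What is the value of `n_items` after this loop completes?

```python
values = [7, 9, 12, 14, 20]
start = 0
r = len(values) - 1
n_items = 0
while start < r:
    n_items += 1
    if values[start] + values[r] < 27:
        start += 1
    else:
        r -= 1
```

Steps to find pair summing to 27
`n_items` takes the values: 0 → 1 → 2 → 3 → 4

Answer: 4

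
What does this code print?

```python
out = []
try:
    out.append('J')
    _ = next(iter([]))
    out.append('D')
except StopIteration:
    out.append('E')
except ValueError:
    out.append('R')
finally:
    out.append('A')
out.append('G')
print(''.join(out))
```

Execution trace: 'J' (try body) → 'E' (except StopIteration) → 'A' (finally) → 'G' (after the try/except). Output: JEAG

Answer: JEAG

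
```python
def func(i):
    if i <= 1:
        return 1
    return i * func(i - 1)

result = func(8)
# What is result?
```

func(8) = 8 * 7 * 6 * 5 * 4 * 3 * 2 * 1 = 40320

Answer: 40320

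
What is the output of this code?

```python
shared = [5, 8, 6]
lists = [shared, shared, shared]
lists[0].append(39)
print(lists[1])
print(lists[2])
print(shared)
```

Key concept: list of same reference.
Step by step:
`shared = [5, 8, 6]` → shared = [5, 8, 6]
`lists = [shared, shared, shared]` → lists = [[5, 8, 6], [5, 8, 6], [5, 8, 6]]
`lists[0].append(39)` → shared = [5, 8, 6, 39]; lists = [[5, 8, 6, 39], [5, 8, 6, 39], [5, 8, 6, 39]]
`print(lists[1])` → prints [5, 8, 6, 39]
`print(lists[2])` → prints [5, 8, 6, 39]
`print(shared)` → prints [5, 8, 6, 39]

Answer:
[5, 8, 6, 39]
[5, 8, 6, 39]
[5, 8, 6, 39]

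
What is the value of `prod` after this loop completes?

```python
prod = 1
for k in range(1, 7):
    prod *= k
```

6! = 720
`prod` takes the values: 1 → 2 → 6 → 24 → 120 → 720

Answer: 720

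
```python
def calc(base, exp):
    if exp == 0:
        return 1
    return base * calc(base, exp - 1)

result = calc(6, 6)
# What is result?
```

calc(6, 6) = 6 * 6 * 6 * 6 * 6 * 6 = 46656

Answer: 46656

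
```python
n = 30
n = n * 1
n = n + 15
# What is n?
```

Trace:
`n = 30` → n = 30
`n = n * 1` → n = 30
`n = n + 15` → n = 45
So n = 45

Answer: 45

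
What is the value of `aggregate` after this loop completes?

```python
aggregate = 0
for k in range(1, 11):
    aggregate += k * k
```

Sum of squares 1² to 10² = 385
`aggregate` takes the values: 0 → 1 → 5 → 14 → 30 → 55 → 91 → 140 → 204 → 285 → 385

Answer: 385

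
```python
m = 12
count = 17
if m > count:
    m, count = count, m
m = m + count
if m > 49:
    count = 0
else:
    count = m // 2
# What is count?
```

Trace:
`m = 12` → m = 12
`count = 17` → count = 17
`if m > count: ...` → m > count is False → no variable changes
`m = m + count` → m = 29
`if m > 49: ...` → m > 49 is False, take else branch → count = 14
So count = 14

Answer: 14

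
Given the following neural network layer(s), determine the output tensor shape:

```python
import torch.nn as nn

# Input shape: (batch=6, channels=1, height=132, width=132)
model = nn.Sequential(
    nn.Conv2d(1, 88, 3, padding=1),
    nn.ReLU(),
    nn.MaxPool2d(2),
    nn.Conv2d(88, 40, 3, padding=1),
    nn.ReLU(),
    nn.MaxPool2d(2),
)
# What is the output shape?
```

Input: (6, 1, 132, 132) -> after first Conv2d: (6, 88, 132, 132) -> after first MaxPool2d: (6, 88, 66, 66) -> after second Conv2d: (6, 40, 66, 66) -> Output: (6, 40, 33, 33)

Answer: (6, 40, 33, 33)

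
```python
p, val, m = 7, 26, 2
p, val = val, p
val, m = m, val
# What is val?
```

Trace:
`p, val, m = 7, 26, 2` → p = 7; val = 26; m = 2
`p, val = val, p` → p = 26; val = 7
`val, m = m, val` → val = 2; m = 7
So val = 2

Answer: 2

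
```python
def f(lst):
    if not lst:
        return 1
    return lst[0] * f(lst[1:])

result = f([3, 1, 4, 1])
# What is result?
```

Product over [3, 1, 4, 1] = 3 * 1 * 4 * 1 = 12

Answer: 12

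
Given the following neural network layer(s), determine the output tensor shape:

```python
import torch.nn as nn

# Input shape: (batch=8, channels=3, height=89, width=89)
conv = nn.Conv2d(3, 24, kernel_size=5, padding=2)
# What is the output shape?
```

Input: (8, 3, 89, 89) -> Output: (8, 24, 89, 89)

Answer: (8, 24, 89, 89)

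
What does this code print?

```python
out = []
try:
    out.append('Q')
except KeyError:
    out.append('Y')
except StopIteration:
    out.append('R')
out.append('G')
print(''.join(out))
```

Execution trace: 'Q' (try body, no exception) → 'G' (after the try/except). Output: QG

Answer: QG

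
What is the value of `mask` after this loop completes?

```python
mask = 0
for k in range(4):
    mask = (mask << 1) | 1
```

Build 4 consecutive 1-bits: 0b1111
`mask` takes the values: 0 → 1 → 3 → 7 → 15

Answer: 15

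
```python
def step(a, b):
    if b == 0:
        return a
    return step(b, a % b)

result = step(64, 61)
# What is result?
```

step(64, 61) -> step(61, 3) -> step(3, 1) -> step(1, 0) -> 1

Answer: 1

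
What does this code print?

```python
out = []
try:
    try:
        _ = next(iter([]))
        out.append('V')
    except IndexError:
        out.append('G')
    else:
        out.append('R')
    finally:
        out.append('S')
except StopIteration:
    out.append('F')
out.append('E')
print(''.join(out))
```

Execution trace: 'S' (finally) → 'F' (outer except StopIteration) → 'E' (after the try/except). Output: SFE

Answer: SFE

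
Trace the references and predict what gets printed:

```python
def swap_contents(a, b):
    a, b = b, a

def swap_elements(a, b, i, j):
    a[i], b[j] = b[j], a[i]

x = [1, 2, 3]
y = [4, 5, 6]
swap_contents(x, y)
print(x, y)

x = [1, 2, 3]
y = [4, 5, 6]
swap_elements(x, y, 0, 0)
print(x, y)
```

Key concept: parameter rebinding vs mutation.
Step by step:
`x = [1, 2, 3]` → x = [1, 2, 3]
`y = [4, 5, 6]` → y = [4, 5, 6]
`swap_contents(x, y)` → no visible change to tracked variables
`print(x, y)` → prints [1, 2, 3] [4, 5, 6]
`x = [1, 2, 3]` → x = [1, 2, 3]
`y = [4, 5, 6]` → y = [4, 5, 6]
`swap_elements(x, y, 0, 0)` → x = [4, 2, 3]; y = [1, 5, 6]
`print(x, y)` → prints [4, 2, 3] [1, 5, 6]

Answer:
[1, 2, 3] [4, 5, 6]
[4, 2, 3] [1, 5, 6]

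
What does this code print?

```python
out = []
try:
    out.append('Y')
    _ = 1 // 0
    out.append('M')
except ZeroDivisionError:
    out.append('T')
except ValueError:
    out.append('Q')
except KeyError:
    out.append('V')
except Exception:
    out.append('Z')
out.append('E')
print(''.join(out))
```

Execution trace: 'Y' (try body) → 'T' (except ZeroDivisionError) → 'E' (after the try/except). Output: YTE

Answer: YTE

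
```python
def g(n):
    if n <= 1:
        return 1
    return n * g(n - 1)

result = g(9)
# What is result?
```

g(9) = 9 * 8 * 7 * 6 * 5 * 4 * 3 * 2 * 1 = 362880

Answer: 362880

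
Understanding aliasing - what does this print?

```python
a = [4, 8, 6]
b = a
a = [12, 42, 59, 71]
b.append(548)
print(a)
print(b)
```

Key concept: rebinding vs mutation: a is rebound to a new list, b still points at the original.
Step by step:
`a = [4, 8, 6]` → a = [4, 8, 6]
`b = a` → b = [4, 8, 6] (same object as a)
`a = [12, 42, 59, 71]` → a = [12, 42, 59, 71]
`b.append(548)` → b = [4, 8, 6, 548]
`print(a)` → prints [12, 42, 59, 71]
`print(b)` → prints [4, 8, 6, 548]

Answer:
[12, 42, 59, 71]
[4, 8, 6, 548]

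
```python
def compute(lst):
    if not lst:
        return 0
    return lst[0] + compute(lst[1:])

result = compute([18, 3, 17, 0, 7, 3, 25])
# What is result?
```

18 + 3 + 17 + 0 + 7 + 3 + 25 + 0 = 73

Answer: 73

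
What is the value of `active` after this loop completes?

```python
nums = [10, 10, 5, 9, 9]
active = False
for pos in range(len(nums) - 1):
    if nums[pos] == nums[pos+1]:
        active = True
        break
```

Check consecutive duplicates in [10, 10, 5, 9, 9]
`active` takes the values: False → True

Answer: True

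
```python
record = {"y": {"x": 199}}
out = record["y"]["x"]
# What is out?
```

Trace:
`record = {"y": {"x": 199}}` → record = {'y': {'x': 199}}
`out = record["y"]["x"]` → out = 199
So out = 199

Answer: 199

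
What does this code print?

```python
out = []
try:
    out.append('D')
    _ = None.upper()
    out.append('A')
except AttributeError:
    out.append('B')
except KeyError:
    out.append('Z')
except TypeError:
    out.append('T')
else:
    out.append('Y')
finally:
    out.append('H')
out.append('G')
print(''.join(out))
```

Execution trace: 'D' (try body) → 'B' (except AttributeError) → 'H' (finally) → 'G' (after the try/except). Output: DBHG

Answer: DBHG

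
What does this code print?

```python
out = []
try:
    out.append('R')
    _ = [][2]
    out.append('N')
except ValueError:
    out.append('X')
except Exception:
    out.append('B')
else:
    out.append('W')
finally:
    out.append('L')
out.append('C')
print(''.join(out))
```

Execution trace: 'R' (try body) → 'B' (except Exception) → 'L' (finally) → 'C' (after the try/except). Output: RBLC

Answer: RBLC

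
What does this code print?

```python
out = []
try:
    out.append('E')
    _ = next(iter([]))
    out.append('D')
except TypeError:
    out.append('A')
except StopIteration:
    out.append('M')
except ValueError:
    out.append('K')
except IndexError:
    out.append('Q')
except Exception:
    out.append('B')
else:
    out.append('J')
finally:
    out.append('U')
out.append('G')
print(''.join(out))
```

Execution trace: 'E' (try body) → 'M' (except StopIteration) → 'U' (finally) → 'G' (after the try/except). Output: EMUG

Answer: EMUG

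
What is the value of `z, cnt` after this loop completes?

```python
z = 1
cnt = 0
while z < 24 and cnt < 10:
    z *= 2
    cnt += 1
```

Double until >= 24 or 10 iterations
`z, cnt` takes the values: (1, 0) → (2, 0) → (2, 1) → (4, 1) → (4, 2) → (8, 2) → (8, 3) → (16, 3) → (16, 4) → (32, 4) → (32, 5)

Answer: 32, 5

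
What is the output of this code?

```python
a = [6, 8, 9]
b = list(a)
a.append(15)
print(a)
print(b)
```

Key concept: list() constructor creates copy.
Step by step:
`a = [6, 8, 9]` → a = [6, 8, 9]
`b = list(a)` → b = [6, 8, 9]
`a.append(15)` → a = [6, 8, 9, 15]
`print(a)` → prints [6, 8, 9, 15]
`print(b)` → prints [6, 8, 9]

Answer:
[6, 8, 9, 15]
[6, 8, 9]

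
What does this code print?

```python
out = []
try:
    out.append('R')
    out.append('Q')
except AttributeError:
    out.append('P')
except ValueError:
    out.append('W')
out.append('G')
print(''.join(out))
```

Execution trace: 'R' (try body) → 'Q' (try body, no exception) → 'G' (after the try/except). Output: RQG

Answer: RQG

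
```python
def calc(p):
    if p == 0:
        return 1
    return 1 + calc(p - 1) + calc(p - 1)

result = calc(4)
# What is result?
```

calc(p) = 1 + 2·calc(p-1), calc(0)=1. Closed form: (1+1)·2^4 - 1 = 31.

Answer: 31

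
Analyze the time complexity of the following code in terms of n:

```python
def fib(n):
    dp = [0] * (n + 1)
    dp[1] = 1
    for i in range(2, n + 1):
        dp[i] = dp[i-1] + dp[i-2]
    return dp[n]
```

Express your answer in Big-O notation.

This is Dynamic programming Fibonacci. Time complexity: O(n).

Answer: O(n)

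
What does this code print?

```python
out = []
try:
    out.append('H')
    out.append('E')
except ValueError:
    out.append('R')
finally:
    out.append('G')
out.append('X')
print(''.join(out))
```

Execution trace: 'H' (try body) → 'E' (try body, no exception) → 'G' (finally) → 'X' (after the try/except). Output: HEGX

Answer: HEGX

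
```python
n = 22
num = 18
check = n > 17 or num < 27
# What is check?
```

Trace:
`n = 22` → n = 22
`num = 18` → num = 18
`check = n > 17 or num < 27` → check = True
So check = True

Answer: True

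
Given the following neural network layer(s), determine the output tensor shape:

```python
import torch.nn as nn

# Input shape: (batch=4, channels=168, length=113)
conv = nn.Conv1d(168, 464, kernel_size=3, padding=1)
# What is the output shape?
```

Input: (4, 168, 113) -> Output: (4, 464, 113)

Answer: (4, 464, 113)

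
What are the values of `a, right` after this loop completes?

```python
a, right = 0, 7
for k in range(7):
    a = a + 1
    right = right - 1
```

a goes 0→7, right goes 7→0
`a, right` takes the values: (0, 7) → (1, 7) → (1, 6) → (2, 6) → (2, 5) → (3, 5) → (3, 4) → (4, 4) → (4, 3) → (5, 3) → (5, 2) → (6, 2) → (6, 1) → (7, 1) → (7, 0)

Answer: 7, 0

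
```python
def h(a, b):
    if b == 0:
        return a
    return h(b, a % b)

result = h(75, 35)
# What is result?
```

h(75, 35) -> h(35, 5) -> h(5, 0) -> 5

Answer: 5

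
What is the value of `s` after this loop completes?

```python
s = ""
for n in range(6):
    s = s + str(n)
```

Concatenate digits 0 to 5
`s` takes the values: "" → "0" → "01" → "012" → "0123" → "01234" → "012345"

Answer: "012345"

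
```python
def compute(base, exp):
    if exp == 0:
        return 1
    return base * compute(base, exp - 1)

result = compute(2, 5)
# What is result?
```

compute(2, 5) = 2 * 2 * 2 * 2 * 2 = 32

Answer: 32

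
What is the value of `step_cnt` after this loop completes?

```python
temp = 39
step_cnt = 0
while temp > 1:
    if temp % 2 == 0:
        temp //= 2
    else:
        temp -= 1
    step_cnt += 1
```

Steps to reduce 39 to 1
`step_cnt` takes the values: 0 → 1 → 2 → 3 → 4 → 5 → 6 → 7 → 8

Answer: 8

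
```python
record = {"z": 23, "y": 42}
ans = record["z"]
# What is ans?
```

Trace:
`record = {"z": 23, "y": 42}` → record = {'z': 23, 'y': 42}
`ans = record["z"]` → ans = 23
So ans = 23

Answer: 23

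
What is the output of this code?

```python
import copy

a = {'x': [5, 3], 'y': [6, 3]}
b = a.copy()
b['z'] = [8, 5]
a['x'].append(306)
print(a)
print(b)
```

Key concept: shallow copy of dict with mutable values.
Step by step:
`a = {'x': [5, 3], 'y': [6, 3]}` → a = {'x': [5, 3], 'y': [6, 3]}
`b = a.copy()` → b = {'x': [5, 3], 'y': [6, 3]}
`b['z'] = [8, 5]` → b = {'x': [5, 3], 'y': [6, 3], 'z': [8, 5]}
`a['x'].append(306)` → a = {'x': [5, 3, 306], 'y': [6, 3]}; b = {'x': [5, 3, 306], 'y': [6, 3], 'z': [8, 5]}
`print(a)` → prints {'x': [5, 3, 306], 'y': [6, 3]}
`print(b)` → prints {'x': [5, 3, 306], 'y': [6, 3], 'z': [8, 5]}

Answer:
{'x': [5, 3, 306], 'y': [6, 3]}
{'x': [5, 3, 306], 'y': [6, 3], 'z': [8, 5]}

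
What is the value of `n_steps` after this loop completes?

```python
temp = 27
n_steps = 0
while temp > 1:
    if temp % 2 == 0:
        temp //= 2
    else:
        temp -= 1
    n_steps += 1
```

Steps to reduce 27 to 1
`n_steps` takes the values: 0 → 1 → 2 → 3 → 4 → 5 → 6 → 7

Answer: 7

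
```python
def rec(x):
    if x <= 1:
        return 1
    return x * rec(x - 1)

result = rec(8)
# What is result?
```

rec(8) = 8 * 7 * 6 * 5 * 4 * 3 * 2 * 1 = 40320

Answer: 40320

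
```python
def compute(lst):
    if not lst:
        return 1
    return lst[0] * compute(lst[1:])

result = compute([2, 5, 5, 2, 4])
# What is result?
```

Product over [2, 5, 5, 2, 4] = 2 * 5 * 5 * 2 * 4 = 400

Answer: 400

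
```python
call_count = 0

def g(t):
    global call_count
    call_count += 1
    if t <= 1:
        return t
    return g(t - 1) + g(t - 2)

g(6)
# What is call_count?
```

Calls(t) = 1 + Calls(t-1) + Calls(t-2); Calls(0)=Calls(1)=1. For t=6 this gives 25.

Answer: 25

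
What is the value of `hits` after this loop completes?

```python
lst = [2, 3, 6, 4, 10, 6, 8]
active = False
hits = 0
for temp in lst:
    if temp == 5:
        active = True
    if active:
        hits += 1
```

Count elements after first 5 in [2, 3, 6, 4, 10, 6, 8]
`hits` takes the values: 0

Answer: 0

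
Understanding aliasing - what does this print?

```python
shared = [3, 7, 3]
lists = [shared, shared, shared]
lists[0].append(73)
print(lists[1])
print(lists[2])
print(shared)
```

Key concept: list of same reference.
Step by step:
`shared = [3, 7, 3]` → shared = [3, 7, 3]
`lists = [shared, shared, shared]` → lists = [[3, 7, 3], [3, 7, 3], [3, 7, 3]]
`lists[0].append(73)` → shared = [3, 7, 3, 73]; lists = [[3, 7, 3, 73], [3, 7, 3, 73], [3, 7, 3, 73]]
`print(lists[1])` → prints [3, 7, 3, 73]
`print(lists[2])` → prints [3, 7, 3, 73]
`print(shared)` → prints [3, 7, 3, 73]

Answer:
[3, 7, 3, 73]
[3, 7, 3, 73]
[3, 7, 3, 73]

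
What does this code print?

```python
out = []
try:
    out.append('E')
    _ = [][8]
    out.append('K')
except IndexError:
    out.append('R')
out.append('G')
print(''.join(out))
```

Execution trace: 'E' (try body) → 'R' (except IndexError) → 'G' (after the try/except). Output: ERG

Answer: ERG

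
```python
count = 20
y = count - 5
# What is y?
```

Trace:
`count = 20` → count = 20
`y = count - 5` → y = 15
So y = 15

Answer: 15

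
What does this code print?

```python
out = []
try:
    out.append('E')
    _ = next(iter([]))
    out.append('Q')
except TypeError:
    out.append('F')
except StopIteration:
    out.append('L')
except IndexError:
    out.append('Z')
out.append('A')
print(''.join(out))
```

Execution trace: 'E' (try body) → 'L' (except StopIteration) → 'A' (after the try/except). Output: ELA

Answer: ELA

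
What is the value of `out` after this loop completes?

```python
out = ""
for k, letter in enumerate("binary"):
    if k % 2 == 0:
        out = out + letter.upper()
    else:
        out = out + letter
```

Uppercase even positions in 'binary'
`out` takes the values: "" → "B" → "Bi" → "BiN" → "BiNa" → "BiNaR" → "BiNaRy"

Answer: "BiNaRy"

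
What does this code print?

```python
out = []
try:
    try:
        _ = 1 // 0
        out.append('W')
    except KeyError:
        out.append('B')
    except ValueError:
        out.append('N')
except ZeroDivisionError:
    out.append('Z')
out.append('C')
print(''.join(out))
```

Execution trace: 'Z' (outer except ZeroDivisionError) → 'C' (after the try/except). Output: ZC

Answer: ZC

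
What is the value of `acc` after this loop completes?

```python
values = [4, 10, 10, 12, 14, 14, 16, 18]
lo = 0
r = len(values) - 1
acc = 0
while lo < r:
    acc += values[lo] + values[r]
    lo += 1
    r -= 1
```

Sum of pairs from ends
`acc` takes the values: 0 → 22 → 48 → 72 → 98

Answer: 98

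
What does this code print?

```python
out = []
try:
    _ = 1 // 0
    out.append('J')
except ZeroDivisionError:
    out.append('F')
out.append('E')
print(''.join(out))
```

Execution trace: 'F' (except ZeroDivisionError) → 'E' (after the try/except). Output: FE

Answer: FE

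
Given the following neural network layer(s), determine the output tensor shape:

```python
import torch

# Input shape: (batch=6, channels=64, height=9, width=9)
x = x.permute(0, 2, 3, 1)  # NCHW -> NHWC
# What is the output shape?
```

Input: (6, 64, 9, 9) -> Output: (6, 9, 9, 64)

Answer: (6, 9, 9, 64)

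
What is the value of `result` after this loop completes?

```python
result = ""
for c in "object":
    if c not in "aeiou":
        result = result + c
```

Remove vowels from 'object'
`result` takes the values: "" → "b" → "bj" → "bjc" → "bjct"

Answer: "bjct"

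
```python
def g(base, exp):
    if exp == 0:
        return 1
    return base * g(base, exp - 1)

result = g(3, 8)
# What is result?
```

g(3, 8) = 3 * 3 * 3 * 3 * 3 * 3 * 3 * 3 = 6561

Answer: 6561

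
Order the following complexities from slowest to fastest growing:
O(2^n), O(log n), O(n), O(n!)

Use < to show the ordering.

Ordered by growth rate: O(log n) < O(n) < O(2^n) < O(n!)

Answer: O(log n) < O(n) < O(2^n) < O(n!)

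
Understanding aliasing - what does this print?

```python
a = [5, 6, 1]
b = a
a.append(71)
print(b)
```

Key concept: basic list aliasing.
Step by step:
`a = [5, 6, 1]` → a = [5, 6, 1]
`b = a` → b = [5, 6, 1] (same object as a)
`a.append(71)` → a = [5, 6, 1, 71] (same object as b); b = [5, 6, 1, 71] (same object as a)
`print(b)` → prints [5, 6, 1, 71]

Answer: [5, 6, 1, 71]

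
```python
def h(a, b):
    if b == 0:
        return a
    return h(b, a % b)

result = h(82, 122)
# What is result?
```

h(82, 122) -> h(122, 82) -> h(82, 40) -> h(40, 2) -> h(2, 0) -> 2

Answer: 2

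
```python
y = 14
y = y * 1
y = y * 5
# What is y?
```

Trace:
`y = 14` → y = 14
`y = y * 1` → y = 14
`y = y * 5` → y = 70
So y = 70

Answer: 70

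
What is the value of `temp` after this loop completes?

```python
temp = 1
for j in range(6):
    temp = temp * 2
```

Multiply by 2, 6 times: 1 * 2^6 = 64
`temp` takes the values: 1 → 2 → 4 → 8 → 16 → 32 → 64

Answer: 64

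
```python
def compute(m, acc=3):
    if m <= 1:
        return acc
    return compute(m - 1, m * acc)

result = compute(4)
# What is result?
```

Accumulator trace (n, acc): (4, 3) -> (3, 12) -> (2, 36) -> (1, 72) -> return 72

Answer: 72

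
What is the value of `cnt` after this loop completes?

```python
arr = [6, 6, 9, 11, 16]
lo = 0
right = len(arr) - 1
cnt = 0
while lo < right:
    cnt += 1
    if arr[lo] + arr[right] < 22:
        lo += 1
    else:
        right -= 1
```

Steps to find pair summing to 22
`cnt` takes the values: 0 → 1 → 2 → 3 → 4

Answer: 4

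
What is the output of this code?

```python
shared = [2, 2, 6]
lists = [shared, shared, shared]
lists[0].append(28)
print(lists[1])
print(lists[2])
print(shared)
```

Key concept: list of same reference.
Step by step:
`shared = [2, 2, 6]` → shared = [2, 2, 6]
`lists = [shared, shared, shared]` → lists = [[2, 2, 6], [2, 2, 6], [2, 2, 6]]
`lists[0].append(28)` → shared = [2, 2, 6, 28]; lists = [[2, 2, 6, 28], [2, 2, 6, 28], [2, 2, 6, 28]]
`print(lists[1])` → prints [2, 2, 6, 28]
`print(lists[2])` → prints [2, 2, 6, 28]
`print(shared)` → prints [2, 2, 6, 28]

Answer:
[2, 2, 6, 28]
[2, 2, 6, 28]
[2, 2, 6, 28]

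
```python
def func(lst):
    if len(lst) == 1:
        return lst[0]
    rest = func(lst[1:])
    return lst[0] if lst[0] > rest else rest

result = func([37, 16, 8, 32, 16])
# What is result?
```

Recursive max over [37, 16, 8, 32, 16] = 37

Answer: 37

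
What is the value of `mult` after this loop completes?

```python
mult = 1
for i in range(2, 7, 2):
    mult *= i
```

Product of even numbers 2 to 6
`mult` takes the values: 1 → 2 → 8 → 48

Answer: 48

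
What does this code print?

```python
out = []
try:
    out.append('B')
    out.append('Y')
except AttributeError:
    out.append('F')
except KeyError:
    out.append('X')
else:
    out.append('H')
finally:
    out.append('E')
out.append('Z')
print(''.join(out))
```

Execution trace: 'B' (try body) → 'Y' (try body, no exception) → 'H' (else) → 'E' (finally) → 'Z' (after the try/except). Output: BYHEZ

Answer: BYHEZ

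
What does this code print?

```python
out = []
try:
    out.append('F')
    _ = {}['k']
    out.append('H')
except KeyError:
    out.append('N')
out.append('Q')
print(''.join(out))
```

Execution trace: 'F' (try body) → 'N' (except KeyError) → 'Q' (after the try/except). Output: FNQ

Answer: FNQ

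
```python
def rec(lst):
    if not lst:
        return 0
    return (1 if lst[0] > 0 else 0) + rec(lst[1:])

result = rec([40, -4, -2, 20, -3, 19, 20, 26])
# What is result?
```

Count of positive elements in [40, -4, -2, 20, -3, 19, 20, 26] = 5

Answer: 5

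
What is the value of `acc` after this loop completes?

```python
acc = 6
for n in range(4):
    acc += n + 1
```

Start at 6, add 1 to 4 = 16
`acc` takes the values: 6 → 7 → 9 → 12 → 16

Answer: 16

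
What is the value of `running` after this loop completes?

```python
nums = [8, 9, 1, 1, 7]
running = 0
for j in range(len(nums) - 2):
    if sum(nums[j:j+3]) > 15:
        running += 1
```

Count windows with sum > 15
`running` takes the values: 0 → 1

Answer: 1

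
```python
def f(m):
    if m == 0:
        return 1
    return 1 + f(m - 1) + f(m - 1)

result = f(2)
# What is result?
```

f(m) = 1 + 2·f(m-1), f(0)=1. Closed form: (1+1)·2^2 - 1 = 7.

Answer: 7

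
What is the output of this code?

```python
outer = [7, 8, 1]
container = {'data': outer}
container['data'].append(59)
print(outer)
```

Key concept: dict holds reference to list.
Step by step:
`outer = [7, 8, 1]` → outer = [7, 8, 1]
`container = {'data': outer}` → container = {'data': [7, 8, 1]}
`container['data'].append(59)` → outer = [7, 8, 1, 59]; container = {'data': [7, 8, 1, 59]}
`print(outer)` → prints [7, 8, 1, 59]

Answer: [7, 8, 1, 59]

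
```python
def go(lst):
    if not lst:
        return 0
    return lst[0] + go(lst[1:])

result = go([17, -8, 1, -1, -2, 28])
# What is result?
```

17 + (-8) + 1 + (-1) + (-2) + 28 + 0 = 35

Answer: 35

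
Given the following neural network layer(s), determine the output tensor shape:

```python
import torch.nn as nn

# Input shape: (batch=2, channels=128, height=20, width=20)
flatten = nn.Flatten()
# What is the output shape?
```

Input: (2, 128, 20, 20) -> Output: (2, 51200)

Answer: (2, 51200)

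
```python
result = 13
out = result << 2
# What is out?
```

Trace:
`result = 13` → result = 13
`out = result << 2` → out = 52
So out = 52

Answer: 52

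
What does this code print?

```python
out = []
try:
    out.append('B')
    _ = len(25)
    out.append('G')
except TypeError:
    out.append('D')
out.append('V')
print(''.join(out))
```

Execution trace: 'B' (try body) → 'D' (except TypeError) → 'V' (after the try/except). Output: BDV

Answer: BDV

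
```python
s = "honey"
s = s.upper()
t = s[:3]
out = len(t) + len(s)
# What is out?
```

Trace:
`s = "honey"` → s = 'honey'
`s = s.upper()` → s = 'HONEY'
`t = s[:3]` → t = 'HON'
`out = len(t) + len(s)` → out = 8
So out = 8

Answer: 8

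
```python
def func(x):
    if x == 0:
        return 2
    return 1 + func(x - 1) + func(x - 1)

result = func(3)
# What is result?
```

func(x) = 1 + 2·func(x-1), func(0)=2. Closed form: (2+1)·2^3 - 1 = 23.

Answer: 23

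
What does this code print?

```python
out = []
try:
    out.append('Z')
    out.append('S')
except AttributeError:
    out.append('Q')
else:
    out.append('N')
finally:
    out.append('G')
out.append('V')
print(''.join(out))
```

Execution trace: 'Z' (try body) → 'S' (try body, no exception) → 'N' (else) → 'G' (finally) → 'V' (after the try/except). Output: ZSNGV

Answer: ZSNGV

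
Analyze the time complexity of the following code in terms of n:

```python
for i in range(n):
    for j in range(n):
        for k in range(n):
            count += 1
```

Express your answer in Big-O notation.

This is Triple nested loop. Time complexity: O(n³).

Answer: O(n³)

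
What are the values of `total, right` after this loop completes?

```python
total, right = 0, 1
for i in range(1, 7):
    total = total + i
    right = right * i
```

Sum and factorial of 1 to 6
`total, right` takes the values: (0, 1) → (1, 1) → (3, 1) → (3, 2) → (6, 2) → (6, 6) → (10, 6) → (10, 24) → (15, 24) → (15, 120) → (21, 120) → (21, 720)

Answer: 21, 720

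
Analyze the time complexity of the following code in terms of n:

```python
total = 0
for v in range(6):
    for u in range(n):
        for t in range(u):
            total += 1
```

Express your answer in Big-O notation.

Each loop level contributes: 1 × n × n. Multiplying the contributions gives O(n^2).

Answer: O(n^2)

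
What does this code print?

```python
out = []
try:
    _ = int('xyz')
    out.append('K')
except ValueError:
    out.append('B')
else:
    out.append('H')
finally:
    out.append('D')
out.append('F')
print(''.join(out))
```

Execution trace: 'B' (except ValueError) → 'D' (finally) → 'F' (after the try/except). Output: BDF

Answer: BDF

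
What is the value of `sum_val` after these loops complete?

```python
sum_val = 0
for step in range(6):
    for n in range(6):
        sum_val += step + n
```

Sum of all step+n for step,n in 6x6
`sum_val` takes the values: 0 → 1 → 3 → 6 → 10 → 15 → 16 → 18 → 21 → 25 → 30 → 36 → 38 → 41 → 45 → 50 → 56 → 63 → 66 → 70 → 75 → 81 → 88 → 96 → 100 → 105 → 111 → 118 → 126 → 135 → 140 → 146 → 153 → 161 → 170 → 180

Answer: 180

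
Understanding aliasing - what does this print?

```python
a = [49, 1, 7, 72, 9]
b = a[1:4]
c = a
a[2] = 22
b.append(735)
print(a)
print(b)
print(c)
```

Key concept: slice vs alias.
Step by step:
`a = [49, 1, 7, 72, 9]` → a = [49, 1, 7, 72, 9]
`b = a[1:4]` → b = [1, 7, 72]
`c = a` → c = [49, 1, 7, 72, 9] (same object as a)
`a[2] = 22` → a = [49, 1, 22, 72, 9] (same object as c); c = [49, 1, 22, 72, 9] (same object as a)
`b.append(735)` → b = [1, 7, 72, 735]
`print(a)` → prints [49, 1, 22, 72, 9]
`print(b)` → prints [1, 7, 72, 735]
`print(c)` → prints [49, 1, 22, 72, 9]

Answer:
[49, 1, 22, 72, 9]
[1, 7, 72, 735]
[49, 1, 22, 72, 9]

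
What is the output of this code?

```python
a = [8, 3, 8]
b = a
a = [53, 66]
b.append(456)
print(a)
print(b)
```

Key concept: rebinding vs mutation: a is rebound to a new list, b still points at the original.
Step by step:
`a = [8, 3, 8]` → a = [8, 3, 8]
`b = a` → b = [8, 3, 8] (same object as a)
`a = [53, 66]` → a = [53, 66]
`b.append(456)` → b = [8, 3, 8, 456]
`print(a)` → prints [53, 66]
`print(b)` → prints [8, 3, 8, 456]

Answer:
[53, 66]
[8, 3, 8, 456]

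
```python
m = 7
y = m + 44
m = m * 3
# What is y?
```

Trace:
`m = 7` → m = 7
`y = m + 44` → y = 51
`m = m * 3` → m = 21
So y = 51

Answer: 51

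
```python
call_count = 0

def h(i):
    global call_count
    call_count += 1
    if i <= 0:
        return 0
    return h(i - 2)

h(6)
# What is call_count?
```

Linear recursion stepping by 2: 4 calls from i=6 down to ≤0.

Answer: 4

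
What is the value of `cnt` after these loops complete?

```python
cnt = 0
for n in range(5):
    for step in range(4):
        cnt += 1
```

5 * 4 = 20
`cnt` takes the values: 0 → 1 → 2 → 3 → 4 → 5 → 6 → 7 → 8 → 9 → 10 → 11 → 12 → 13 → 14 → 15 → 16 → 17 → 18 → 19 → 20

Answer: 20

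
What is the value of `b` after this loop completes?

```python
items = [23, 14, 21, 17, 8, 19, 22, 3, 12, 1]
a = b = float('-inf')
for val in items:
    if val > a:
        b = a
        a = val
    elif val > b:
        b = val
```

Second largest (with repeats) in [23, 14, 21, 17, 8, 19, 22, 3, 12, 1]
`b` takes the values: -inf → 14 → 21 → 22

Answer: 22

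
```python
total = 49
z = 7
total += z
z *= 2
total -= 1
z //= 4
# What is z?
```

Trace:
`total = 49` → total = 49
`z = 7` → z = 7
`total += z` → total = 56
`z *= 2` → z = 14
`total -= 1` → total = 55
`z //= 4` → z = 3
So z = 3

Answer: 3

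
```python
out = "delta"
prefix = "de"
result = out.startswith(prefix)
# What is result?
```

Trace:
`out = "delta"` → out = 'delta'
`prefix = "de"` → prefix = 'de'
`result = out.startswith(prefix)` → result = True
So result = True

Answer: True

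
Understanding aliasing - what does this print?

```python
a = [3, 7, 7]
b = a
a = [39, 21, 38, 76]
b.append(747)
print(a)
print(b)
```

Key concept: rebinding vs mutation: a is rebound to a new list, b still points at the original.
Step by step:
`a = [3, 7, 7]` → a = [3, 7, 7]
`b = a` → b = [3, 7, 7] (same object as a)
`a = [39, 21, 38, 76]` → a = [39, 21, 38, 76]
`b.append(747)` → b = [3, 7, 7, 747]
`print(a)` → prints [39, 21, 38, 76]
`print(b)` → prints [3, 7, 7, 747]

Answer:
[39, 21, 38, 76]
[3, 7, 7, 747]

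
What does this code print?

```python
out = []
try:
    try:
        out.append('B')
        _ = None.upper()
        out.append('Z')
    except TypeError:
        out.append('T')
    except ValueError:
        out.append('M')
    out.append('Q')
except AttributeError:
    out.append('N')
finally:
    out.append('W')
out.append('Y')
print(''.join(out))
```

Execution trace: 'B' (inner try body) → 'N' (except AttributeError) → 'W' (finally) → 'Y' (after the try/except). Output: BNWY

Answer: BNWY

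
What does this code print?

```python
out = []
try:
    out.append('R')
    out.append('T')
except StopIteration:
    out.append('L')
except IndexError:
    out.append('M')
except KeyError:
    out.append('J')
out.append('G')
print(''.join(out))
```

Execution trace: 'R' (try body) → 'T' (try body, no exception) → 'G' (after the try/except). Output: RTG

Answer: RTG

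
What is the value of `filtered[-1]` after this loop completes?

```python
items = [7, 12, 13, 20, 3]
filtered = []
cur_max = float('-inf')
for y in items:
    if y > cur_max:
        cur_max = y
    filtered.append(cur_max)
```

Running max ends at 20
`filtered` takes the values: [] → [7] → [7, 12] → [7, 12, 13] → [7, 12, 13, 20] → [7, 12, 13, 20, 20]
So `filtered[-1]` = 20

Answer: 20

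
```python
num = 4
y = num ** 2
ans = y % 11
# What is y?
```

Trace:
`num = 4` → num = 4
`y = num ** 2` → y = 16
`ans = y % 11` → ans = 5
So y = 16

Answer: 16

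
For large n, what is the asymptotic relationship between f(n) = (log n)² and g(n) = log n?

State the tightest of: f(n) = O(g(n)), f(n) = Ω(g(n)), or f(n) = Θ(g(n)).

(log n)² vs log n: f(n) = Ω(g(n)) but not O(g(n)) — (log n)² grows strictly faster than log n.

Answer: f(n) = Ω(g(n)) but not O(g(n)) — (log n)² grows strictly faster than log n.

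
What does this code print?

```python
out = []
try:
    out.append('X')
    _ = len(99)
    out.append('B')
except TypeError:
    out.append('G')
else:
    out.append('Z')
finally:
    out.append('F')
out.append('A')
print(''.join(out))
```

Execution trace: 'X' (try body) → 'G' (except TypeError) → 'F' (finally) → 'A' (after the try/except). Output: XGFA

Answer: XGFA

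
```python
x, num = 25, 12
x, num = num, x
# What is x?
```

Trace:
`x, num = 25, 12` → x = 25; num = 12
`x, num = num, x` → x = 12; num = 25
So x = 12

Answer: 12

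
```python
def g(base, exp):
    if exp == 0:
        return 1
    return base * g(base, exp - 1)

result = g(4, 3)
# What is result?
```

g(4, 3) = 4 * 4 * 4 = 64

Answer: 64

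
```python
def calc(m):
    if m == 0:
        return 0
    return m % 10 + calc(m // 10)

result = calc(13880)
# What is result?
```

Sum of digits of 13880: 0 + 8 + 8 + 3 + 1 = 20

Answer: 20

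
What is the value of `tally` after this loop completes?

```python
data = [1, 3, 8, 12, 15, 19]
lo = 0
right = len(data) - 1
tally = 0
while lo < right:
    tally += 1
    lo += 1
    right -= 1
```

Iterations until pointers meet (list length 6)
`tally` takes the values: 0 → 1 → 2 → 3

Answer: 3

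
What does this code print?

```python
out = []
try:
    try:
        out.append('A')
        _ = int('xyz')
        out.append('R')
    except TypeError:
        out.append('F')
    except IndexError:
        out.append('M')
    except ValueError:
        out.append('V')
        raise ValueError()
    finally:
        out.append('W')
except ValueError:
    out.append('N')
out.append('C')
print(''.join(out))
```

Execution trace: 'A' (inner try body) → 'V' (inner except ValueError) → 'W' (inner finally) → 'N' (outer except ValueError) → 'C' (after the try/except). Output: AVWNC

Answer: AVWNC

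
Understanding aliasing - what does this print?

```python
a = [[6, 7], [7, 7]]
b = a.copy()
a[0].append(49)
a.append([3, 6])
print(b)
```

Key concept: shallow copy with nested lists.
Step by step:
`a = [[6, 7], [7, 7]]` → a = [[6, 7], [7, 7]]
`b = a.copy()` → b = [[6, 7], [7, 7]]
`a[0].append(49)` → a = [[6, 7, 49], [7, 7]]; b = [[6, 7, 49], [7, 7]]
`a.append([3, 6])` → a = [[6, 7, 49], [7, 7], [3, 6]]
`print(b)` → prints [[6, 7, 49], [7, 7]]

Answer: [[6, 7, 49], [7, 7]]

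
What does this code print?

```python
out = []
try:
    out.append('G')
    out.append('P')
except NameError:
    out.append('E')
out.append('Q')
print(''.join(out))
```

Execution trace: 'G' (try body) → 'P' (try body, no exception) → 'Q' (after the try/except). Output: GPQ

Answer: GPQ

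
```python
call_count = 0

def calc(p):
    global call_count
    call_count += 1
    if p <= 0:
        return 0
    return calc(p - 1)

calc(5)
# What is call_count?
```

Linear recursion stepping by 1: 6 calls from p=5 down to ≤0.

Answer: 6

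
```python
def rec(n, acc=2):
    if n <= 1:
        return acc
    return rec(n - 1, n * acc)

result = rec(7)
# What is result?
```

Accumulator trace (n, acc): (7, 2) -> (6, 14) -> (5, 84) -> (4, 420) -> (3, 1680) -> (2, 5040) -> (1, 10080) -> return 10080

Answer: 10080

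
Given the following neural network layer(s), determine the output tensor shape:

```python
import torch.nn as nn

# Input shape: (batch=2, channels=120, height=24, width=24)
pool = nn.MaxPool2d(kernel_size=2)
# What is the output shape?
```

Input: (2, 120, 24, 24) -> Output: (2, 120, 12, 12)

Answer: (2, 120, 12, 12)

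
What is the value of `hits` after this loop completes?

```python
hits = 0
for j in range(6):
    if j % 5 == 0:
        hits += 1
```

Count numbers divisible by 5 in range(6)
`hits` takes the values: 0 → 1 → 2

Answer: 2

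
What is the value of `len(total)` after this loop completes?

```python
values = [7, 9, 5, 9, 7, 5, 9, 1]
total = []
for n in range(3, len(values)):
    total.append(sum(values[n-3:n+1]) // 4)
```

Number of 4-element averages
`total` takes the values: [] → [7] → [7, 7] → [7, 7, 6] → [7, 7, 6, 7] → [7, 7, 6, 7, 5]
So `len(total)` = 5

Answer: 5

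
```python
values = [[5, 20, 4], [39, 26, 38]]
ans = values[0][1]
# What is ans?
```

Trace:
`values = [[5, 20, 4], [39, 26, 38]]` → values = [[5, 20, 4], [39, 26, 38]]
`ans = values[0][1]` → ans = 20
So ans = 20

Answer: 20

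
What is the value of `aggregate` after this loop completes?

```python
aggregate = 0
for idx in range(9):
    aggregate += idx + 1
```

Start at 0, add 1 to 9 = 45
`aggregate` takes the values: 0 → 1 → 3 → 6 → 10 → 15 → 21 → 28 → 36 → 45

Answer: 45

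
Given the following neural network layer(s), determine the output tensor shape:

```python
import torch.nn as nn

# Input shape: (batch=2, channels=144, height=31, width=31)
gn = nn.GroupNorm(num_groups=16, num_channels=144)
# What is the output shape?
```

Input: (2, 144, 31, 31) -> Output: (2, 144, 31, 31)

Answer: (2, 144, 31, 31)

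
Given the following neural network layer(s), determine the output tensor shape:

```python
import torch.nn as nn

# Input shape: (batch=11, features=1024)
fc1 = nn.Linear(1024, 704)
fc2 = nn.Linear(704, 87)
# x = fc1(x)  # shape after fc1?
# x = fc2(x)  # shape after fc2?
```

Input: (11, 1024) -> after fc1: (11, 704) -> Output: (11, 87)

Answer: (11, 87)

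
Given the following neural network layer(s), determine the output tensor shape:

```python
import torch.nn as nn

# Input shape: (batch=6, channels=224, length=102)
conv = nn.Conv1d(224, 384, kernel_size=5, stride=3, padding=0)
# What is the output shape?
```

Input: (6, 224, 102) -> Output: (6, 384, 33)

Answer: (6, 384, 33)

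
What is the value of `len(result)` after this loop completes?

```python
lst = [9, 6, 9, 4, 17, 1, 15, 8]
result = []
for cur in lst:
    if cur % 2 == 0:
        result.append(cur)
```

Count even numbers in [9, 6, 9, 4, 17, 1, 15, 8]
`result` takes the values: [] → [6] → [6, 4] → [6, 4, 8]
So `len(result)` = 3

Answer: 3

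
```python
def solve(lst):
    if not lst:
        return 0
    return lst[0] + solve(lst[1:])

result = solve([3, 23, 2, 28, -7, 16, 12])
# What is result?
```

3 + 23 + 2 + 28 + (-7) + 16 + 12 + 0 = 77

Answer: 77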